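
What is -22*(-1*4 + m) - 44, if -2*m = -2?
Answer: 22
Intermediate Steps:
m = 1 (m = -1/2*(-2) = 1)
-22*(-1*4 + m) - 44 = -22*(-1*4 + 1) - 44 = -22*(-4 + 1) - 44 = -22*(-3) - 44 = 66 - 44 = 22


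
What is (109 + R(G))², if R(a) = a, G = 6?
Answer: 13225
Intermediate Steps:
(109 + R(G))² = (109 + 6)² = 115² = 13225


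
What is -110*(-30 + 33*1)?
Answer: -330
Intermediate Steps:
-110*(-30 + 33*1) = -110*(-30 + 33) = -110*3 = -330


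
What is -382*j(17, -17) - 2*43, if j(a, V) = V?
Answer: 6408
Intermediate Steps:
-382*j(17, -17) - 2*43 = -382*(-17) - 2*43 = 6494 - 86 = 6408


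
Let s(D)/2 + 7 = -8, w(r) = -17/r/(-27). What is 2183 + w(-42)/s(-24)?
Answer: 74265677/34020 ≈ 2183.0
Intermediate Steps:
w(r) = 17/(27*r) (w(r) = -17/r*(-1/27) = 17/(27*r))
s(D) = -30 (s(D) = -14 + 2*(-8) = -14 - 16 = -30)
2183 + w(-42)/s(-24) = 2183 + ((17/27)/(-42))/(-30) = 2183 + ((17/27)*(-1/42))*(-1/30) = 2183 - 17/1134*(-1/30) = 2183 + 17/34020 = 74265677/34020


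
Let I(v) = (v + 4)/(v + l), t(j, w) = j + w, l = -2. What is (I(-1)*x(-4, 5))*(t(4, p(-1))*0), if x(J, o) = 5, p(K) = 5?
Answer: 0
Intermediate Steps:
I(v) = (4 + v)/(-2 + v) (I(v) = (v + 4)/(v - 2) = (4 + v)/(-2 + v))
(I(-1)*x(-4, 5))*(t(4, p(-1))*0) = (((4 - 1)/(-2 - 1))*5)*((4 + 5)*0) = ((3/(-3))*5)*(9*0) = (-1/3*3*5)*0 = -1*5*0 = -5*0 = 0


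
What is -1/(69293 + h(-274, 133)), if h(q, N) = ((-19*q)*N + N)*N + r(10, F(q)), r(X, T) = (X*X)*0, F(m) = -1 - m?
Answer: -1/92175916 ≈ -1.0849e-8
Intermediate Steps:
r(X, T) = 0 (r(X, T) = X²*0 = 0)
h(q, N) = N*(N - 19*N*q) (h(q, N) = ((-19*q)*N + N)*N + 0 = (-19*N*q + N)*N + 0 = (N - 19*N*q)*N + 0 = N*(N - 19*N*q) + 0 = N*(N - 19*N*q))
-1/(69293 + h(-274, 133)) = -1/(69293 + 133²*(1 - 19*(-274))) = -1/(69293 + 17689*(1 + 5206)) = -1/(69293 + 17689*5207) = -1/(69293 + 92106623) = -1/92175916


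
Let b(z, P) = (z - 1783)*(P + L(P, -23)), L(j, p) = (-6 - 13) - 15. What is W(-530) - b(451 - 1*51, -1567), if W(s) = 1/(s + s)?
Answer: -2347033981/1060 ≈ -2.2142e+6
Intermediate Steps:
L(j, p) = -34 (L(j, p) = -19 - 15 = -34)
W(s) = 1/(2*s)
b(z, P) = (-1783 + z)*(-34 + P) (b(z, P) = (z - 1783)*(P - 34) = (-1783 + z)*(-34 + P))
W(-530) - b(451 - 1*51, -1567) = (½)/(-530) - (60622 - 1783*(-1567) - 34*(451 - 1*51) - 1567*(451 - 1*51)) = (½)*(-1/530) - (60622 + 2793961 - 34*(451 - 51) - 1567*(451 - 51)) = -1/1060 - (60622 + 2793961 - 34*400 - 1567*400) = -1/1060 - (60622 + 2793961 - 13600 - 626800) = -1/1060 - 1*2214183 = -1/1060 - 2214183 = -2347033981/1060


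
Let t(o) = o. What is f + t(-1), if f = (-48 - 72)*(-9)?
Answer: 1079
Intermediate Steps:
f = 1080 (f = -120*(-9) = 1080)
f + t(-1) = 1080 - 1 = 1079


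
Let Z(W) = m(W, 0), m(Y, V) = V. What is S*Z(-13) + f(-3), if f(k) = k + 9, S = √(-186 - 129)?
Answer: 6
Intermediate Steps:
Z(W) = 0
S = 3*I*√35 (S = √(-315) = 3*I*√35 ≈ 17.748*I)
f(k) = 9 + k
S*Z(-13) + f(-3) = (3*I*√35)*0 + (9 - 3) = 0 + 6 = 6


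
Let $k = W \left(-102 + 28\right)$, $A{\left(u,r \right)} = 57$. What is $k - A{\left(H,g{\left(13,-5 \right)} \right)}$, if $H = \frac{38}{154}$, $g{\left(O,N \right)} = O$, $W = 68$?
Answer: $-5089$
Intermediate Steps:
$H = \frac{19}{77}$ ($H = 38 \cdot \frac{1}{154} = \frac{19}{77} \approx 0.24675$)
$k = -5032$ ($k = 68 \left(-102 + 28\right) = 68 \left(-74\right) = -5032$)
$k - A{\left(H,g{\left(13,-5 \right)} \right)} = -5032 - 57 = -5089$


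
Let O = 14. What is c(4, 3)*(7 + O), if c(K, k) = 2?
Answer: 42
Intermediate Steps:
c(4, 3)*(7 + O) = 2*(7 + 14) = 2*21 = 42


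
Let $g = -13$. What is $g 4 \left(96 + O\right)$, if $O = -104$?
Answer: $416$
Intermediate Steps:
$g 4 \left(96 + O\right) = \left(-13\right) 4 \left(96 - 104\right) = \left(-52\right) \left(-8\right) = 416$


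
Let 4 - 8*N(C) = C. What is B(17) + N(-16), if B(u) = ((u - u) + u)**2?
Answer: 583/2 ≈ 291.50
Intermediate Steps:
N(C) = 1/2 - C/8
B(u) = u**2 (B(u) = (0 + u)**2 = u**2)
B(17) + N(-16) = 17**2 + (1/2 - 1/8*(-16)) = 289 + (1/2 + 2) = 289 + 5/2 = 583/2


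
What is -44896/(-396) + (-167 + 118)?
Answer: 6373/99 ≈ 64.374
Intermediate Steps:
-44896/(-396) + (-167 + 118) = -44896*(-1)/396 - 49 = -368*(-61/198) - 49 = 11224/99 - 49 = 6373/99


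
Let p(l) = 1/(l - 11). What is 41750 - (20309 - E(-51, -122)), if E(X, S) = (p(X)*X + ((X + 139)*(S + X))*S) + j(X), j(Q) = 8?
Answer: 116484225/62 ≈ 1.8788e+6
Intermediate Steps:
p(l) = 1/(-11 + l)
E(X, S) = 8 + X/(-11 + X) + S*(139 + X)*(S + X) (E(X, S) = (X/(-11 + X) + ((X + 139)*(S + X))*S) + 8 = (X/(-11 + X) + ((139 + X)*(S + X))*S) + 8 = (X/(-11 + X) + S*(139 + X)*(S + X)) + 8 = 8 + X/(-11 + X) + S*(139 + X)*(S + X))
41750 - (20309 - E(-51, -122)) = 41750 - (20309 - (-51 + (-11 - 51)*(8 + 139*(-122)**2 - 122*(-51)**2 - 51*(-122)**2 + 139*(-122)*(-51)))/(-11 - 51)) = 41750 - (20309 - (-51 - 62*(8 + 139*14884 - 122*2601 - 51*14884 + 864858))/(-62)) = 41750 - (20309 - (-1)*(-51 - 62*(8 + 2068876 - 317322 - 759084 + 864858))/62) = 41750 - (20309 - (-1)*(-51 - 62*1857336)/62) = 41750 - (20309 - (-1)*(-51 - 115154832)/62) = 41750 - (20309 - (-1)*(-115154883)/62) = 41750 - (20309 - 1*115154883/62) = 41750 - (20309 - 115154883/62) = 41750 - 1*(-113895725/62) = 41750 + 113895725/62 = 116484225/62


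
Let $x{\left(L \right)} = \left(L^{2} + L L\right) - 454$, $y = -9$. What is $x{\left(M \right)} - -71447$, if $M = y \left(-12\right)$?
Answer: $94321$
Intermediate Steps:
$M = 108$ ($M = \left(-9\right) \left(-12\right) = 108$)
$x{\left(L \right)} = -454 + 2 L^{2}$ ($x{\left(L \right)} = \left(L^{2} + L^{2}\right) - 454 = 2 L^{2} - 454 = -454 + 2 L^{2}$)
$x{\left(M \right)} - -71447 = \left(-454 + 2 \cdot 108^{2}\right) - -71447 = \left(-454 + 2 \cdot 11664\right) + 71447 = \left(-454 + 23328\right) + 71447 = 22874 + 71447 = 94321$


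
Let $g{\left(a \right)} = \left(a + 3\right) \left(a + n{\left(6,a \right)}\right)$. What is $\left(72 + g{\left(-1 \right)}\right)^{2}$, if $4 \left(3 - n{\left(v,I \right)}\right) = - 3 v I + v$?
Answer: $4096$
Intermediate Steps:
$n{\left(v,I \right)} = 3 - \frac{v}{4} + \frac{3 I v}{4}$ ($n{\left(v,I \right)} = 3 - \frac{- 3 v I + v}{4} = 3 - \frac{- 3 I v + v}{4} = 3 - \frac{v - 3 I v}{4} = 3 + \left(- \frac{v}{4} + \frac{3 I v}{4}\right) = 3 - \frac{v}{4} + \frac{3 I v}{4}$)
$g{\left(a \right)} = \left(3 + a\right) \left(\frac{3}{2} + \frac{11 a}{2}\right)$ ($g{\left(a \right)} = \left(a + 3\right) \left(a + \left(3 - \frac{3}{2} + \frac{3}{4} a 6\right)\right) = \left(3 + a\right) \left(a + \left(3 - \frac{3}{2} + \frac{9 a}{2}\right)\right) = \left(3 + a\right) \left(a + \left(\frac{3}{2} + \frac{9 a}{2}\right)\right) = \left(3 + a\right) \left(\frac{3}{2} + \frac{11 a}{2}\right)$)
$\left(72 + g{\left(-1 \right)}\right)^{2} = \left(72 + \left(\frac{9}{2} + 18 \left(-1\right) + \frac{11 \left(-1\right)^{2}}{2}\right)\right)^{2} = \left(72 + \left(\frac{9}{2} - 18 + \frac{11}{2} \cdot 1\right)\right)^{2} = \left(72 + \left(\frac{9}{2} - 18 + \frac{11}{2}\right)\right)^{2} = \left(72 - 8\right)^{2} = 64^{2} = 4096$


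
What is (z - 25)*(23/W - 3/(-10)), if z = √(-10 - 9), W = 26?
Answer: -385/13 + 77*I*√19/65 ≈ -29.615 + 5.1636*I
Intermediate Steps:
z = I*√19 (z = √(-19) = I*√19 ≈ 4.3589*I)
(z - 25)*(23/W - 3/(-10)) = (I*√19 - 25)*(23/26 - 3/(-10)) = (-25 + I*√19)*(23*(1/26) - 3*(-⅒)) = (-25 + I*√19)*(23/26 + 3/10) = (-25 + I*√19)*(77/65) = -385/13 + 77*I*√19/65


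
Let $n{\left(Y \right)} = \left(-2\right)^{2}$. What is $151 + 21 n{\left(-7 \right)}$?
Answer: $235$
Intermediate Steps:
$n{\left(Y \right)} = 4$
$151 + 21 n{\left(-7 \right)} = 151 + 21 \cdot 4 = 151 + 84 = 235$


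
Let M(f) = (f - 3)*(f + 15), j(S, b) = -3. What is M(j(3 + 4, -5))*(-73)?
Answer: 5256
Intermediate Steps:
M(f) = (-3 + f)*(15 + f)
M(j(3 + 4, -5))*(-73) = (-45 + (-3)² + 12*(-3))*(-73) = (-45 + 9 - 36)*(-73) = -72*(-73) = 5256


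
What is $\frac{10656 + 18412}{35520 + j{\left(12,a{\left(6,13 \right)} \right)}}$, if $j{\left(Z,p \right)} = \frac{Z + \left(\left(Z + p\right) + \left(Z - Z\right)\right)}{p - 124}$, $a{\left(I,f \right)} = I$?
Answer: $\frac{131924}{161205} \approx 0.81836$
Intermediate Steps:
$j{\left(Z,p \right)} = \frac{p + 2 Z}{-124 + p}$ ($j{\left(Z,p \right)} = \frac{Z + \left(\left(Z + p\right) + 0\right)}{-124 + p} = \frac{Z + \left(Z + p\right)}{-124 + p} = \frac{p + 2 Z}{-124 + p}$)
$\frac{10656 + 18412}{35520 + j{\left(12,a{\left(6,13 \right)} \right)}} = \frac{10656 + 18412}{35520 + \frac{6 + 2 \cdot 12}{-124 + 6}} = \frac{29068}{35520 + \frac{6 + 24}{-118}} = \frac{29068}{35520 - \frac{15}{59}} = \frac{29068}{\frac{2095665}{59}} = 29068 \cdot \frac{59}{2095665} = \frac{131924}{161205}$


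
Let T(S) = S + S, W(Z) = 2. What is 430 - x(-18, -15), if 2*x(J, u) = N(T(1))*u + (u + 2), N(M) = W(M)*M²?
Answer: 993/2 ≈ 496.50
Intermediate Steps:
T(S) = 2*S
N(M) = 2*M²
x(J, u) = 1 + 9*u/2 (x(J, u) = ((2*(2*1)²)*u + (u + 2))/2 = ((2*2²)*u + (2 + u))/2 = ((2*4)*u + (2 + u))/2 = (8*u + (2 + u))/2 = (2 + 9*u)/2 = 1 + 9*u/2)
430 - x(-18, -15) = 430 - (1 + (9/2)*(-15)) = 430 - (1 - 135/2) = 430 - 1*(-133/2) = 430 + 133/2 = 993/2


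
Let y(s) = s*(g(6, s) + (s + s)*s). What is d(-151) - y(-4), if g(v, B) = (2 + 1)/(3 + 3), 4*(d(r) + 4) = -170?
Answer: 167/2 ≈ 83.500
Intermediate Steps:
d(r) = -93/2 (d(r) = -4 + (1/4)*(-170) = -4 - 85/2 = -93/2)
g(v, B) = 1/2 (g(v, B) = 3/6 = 3*(1/6) = 1/2)
y(s) = s*(1/2 + 2*s**2) (y(s) = s*(1/2 + (s + s)*s) = s*(1/2 + (2*s)*s) = s*(1/2 + 2*s**2))
d(-151) - y(-4) = -93/2 - ((1/2)*(-4) + 2*(-4)**3) = -93/2 - (-2 + 2*(-64)) = -93/2 - (-2 - 128) = -93/2 - 1*(-130) = -93/2 + 130 = 167/2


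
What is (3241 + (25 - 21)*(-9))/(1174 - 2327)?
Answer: -3205/1153 ≈ -2.7797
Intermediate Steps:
(3241 + (25 - 21)*(-9))/(1174 - 2327) = (3241 + 4*(-9))/(-1153) = (3241 - 36)*(-1/1153) = 3205*(-1/1153) = -3205/1153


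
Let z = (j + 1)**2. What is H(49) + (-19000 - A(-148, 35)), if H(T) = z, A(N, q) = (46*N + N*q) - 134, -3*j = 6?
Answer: -6877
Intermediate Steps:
j = -2 (j = -1/3*6 = -2)
A(N, q) = -134 + 46*N + N*q
z = 1 (z = (-2 + 1)**2 = (-1)**2 = 1)
H(T) = 1
H(49) + (-19000 - A(-148, 35)) = 1 + (-19000 - (-134 + 46*(-148) - 148*35)) = 1 + (-19000 - (-134 - 6808 - 5180)) = 1 + (-19000 - 1*(-12122)) = 1 + (-19000 + 12122) = 1 - 6878 = -6877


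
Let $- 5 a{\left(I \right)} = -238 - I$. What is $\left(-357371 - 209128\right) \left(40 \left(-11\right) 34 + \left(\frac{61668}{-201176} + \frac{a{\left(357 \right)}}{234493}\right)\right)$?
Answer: $\frac{14278666347334451655}{1684798706} \approx 8.475 \cdot 10^{9}$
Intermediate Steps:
$a{\left(I \right)} = \frac{238}{5} + \frac{I}{5}$ ($a{\left(I \right)} = - \frac{-238 - I}{5} = \frac{238}{5} + \frac{I}{5}$)
$\left(-357371 - 209128\right) \left(40 \left(-11\right) 34 + \left(\frac{61668}{-201176} + \frac{a{\left(357 \right)}}{234493}\right)\right) = \left(-357371 - 209128\right) \left(40 \left(-11\right) 34 + \left(\frac{61668}{-201176} + \frac{\frac{238}{5} + \frac{1}{5} \cdot 357}{234493}\right)\right) = - 566499 \left(\left(-440\right) 34 + \left(61668 \left(- \frac{1}{201176}\right) + \left(\frac{238}{5} + \frac{357}{5}\right) \frac{1}{234493}\right)\right) = - 566499 \left(-14960 + \left(- \frac{15417}{50294} + 119 \cdot \frac{1}{234493}\right)\right) = - 566499 \left(-14960 + \left(- \frac{15417}{50294} + \frac{17}{33499}\right)\right) = - 566499 \left(-14960 - \frac{515599085}{1684798706}\right) = \left(-566499\right) \left(- \frac{25205104240845}{1684798706}\right) = \frac{14278666347334451655}{1684798706}$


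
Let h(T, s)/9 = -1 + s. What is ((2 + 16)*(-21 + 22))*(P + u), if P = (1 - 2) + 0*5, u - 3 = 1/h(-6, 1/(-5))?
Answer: 103/3 ≈ 34.333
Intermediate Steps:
h(T, s) = -9 + 9*s (h(T, s) = 9*(-1 + s) = -9 + 9*s)
u = 157/54 (u = 3 + 1/(-9 + 9/(-5)) = 3 + 1/(-9 + 9*(-⅕)) = 3 + 1/(-9 - 9/5) = 3 + 1/(-54/5) = 3 - 5/54 = 157/54 ≈ 2.9074)
P = -1 (P = -1 + 0 = -1)
((2 + 16)*(-21 + 22))*(P + u) = ((2 + 16)*(-21 + 22))*(-1 + 157/54) = (18*1)*(103/54) = 18*(103/54) = 103/3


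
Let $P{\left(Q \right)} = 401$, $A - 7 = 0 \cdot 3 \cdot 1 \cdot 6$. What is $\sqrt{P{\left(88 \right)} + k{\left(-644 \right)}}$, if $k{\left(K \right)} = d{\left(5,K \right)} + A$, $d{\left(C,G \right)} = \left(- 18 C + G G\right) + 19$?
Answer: $\sqrt{415073} \approx 644.26$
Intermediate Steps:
$d{\left(C,G \right)} = 19 + G^{2} - 18 C$ ($d{\left(C,G \right)} = \left(- 18 C + G^{2}\right) + 19 = \left(G^{2} - 18 C\right) + 19 = 19 + G^{2} - 18 C$)
$A = 7$ ($A = 7 + 0 \cdot 3 \cdot 1 \cdot 6 = 7 + 0 \cdot 6 = 7 + 0 = 7$)
$k{\left(K \right)} = -64 + K^{2}$ ($k{\left(K \right)} = \left(19 + K^{2} - 90\right) + 7 = \left(-71 + K^{2}\right) + 7 = -64 + K^{2}$)
$\sqrt{P{\left(88 \right)} + k{\left(-644 \right)}} = \sqrt{401 - \left(64 - \left(-644\right)^{2}\right)} = \sqrt{401 + \left(-64 + 414736\right)} = \sqrt{401 + 414672} = \sqrt{415073}$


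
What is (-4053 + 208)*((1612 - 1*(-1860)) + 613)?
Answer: -15706825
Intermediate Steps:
(-4053 + 208)*((1612 - 1*(-1860)) + 613) = -3845*((1612 + 1860) + 613) = -3845*(3472 + 613) = -3845*4085 = -15706825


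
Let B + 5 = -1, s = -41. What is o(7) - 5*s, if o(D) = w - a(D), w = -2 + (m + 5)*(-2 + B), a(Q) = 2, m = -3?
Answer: 185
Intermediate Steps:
B = -6 (B = -5 - 1 = -6)
w = -18 (w = -2 + (-3 + 5)*(-2 - 6) = -2 + 2*(-8) = -2 - 16 = -18)
o(D) = -20 (o(D) = -18 - 1*2 = -18 - 2 = -20)
o(7) - 5*s = -20 - 5*(-41) = -20 + 205 = 185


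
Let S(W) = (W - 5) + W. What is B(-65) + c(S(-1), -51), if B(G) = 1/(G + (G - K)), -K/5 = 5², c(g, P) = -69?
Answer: -346/5 ≈ -69.200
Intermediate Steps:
S(W) = -5 + 2*W (S(W) = (-5 + W) + W = -5 + 2*W)
K = -125 (K = -5*5² = -5*25 = -125)
B(G) = 1/(125 + 2*G) (B(G) = 1/(G + (G - 1*(-125))) = 1/(G + (G + 125)) = 1/(G + (125 + G)) = 1/(125 + 2*G))
B(-65) + c(S(-1), -51) = 1/(125 + 2*(-65)) - 69 = 1/(125 - 130) - 69 = 1/(-5) - 69 = -⅕ - 69 = -346/5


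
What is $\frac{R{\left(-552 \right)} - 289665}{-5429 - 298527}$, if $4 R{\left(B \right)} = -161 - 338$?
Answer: $\frac{1159159}{1215824} \approx 0.95339$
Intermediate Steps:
$R{\left(B \right)} = - \frac{499}{4}$ ($R{\left(B \right)} = \frac{-161 - 338}{4} = \frac{1}{4} \left(-499\right) = - \frac{499}{4}$)
$\frac{R{\left(-552 \right)} - 289665}{-5429 - 298527} = \frac{- \frac{499}{4} - 289665}{-5429 - 298527} = - \frac{1159159}{4 \left(-303956\right)} = \left(- \frac{1159159}{4}\right) \left(- \frac{1}{303956}\right) = \frac{1159159}{1215824}$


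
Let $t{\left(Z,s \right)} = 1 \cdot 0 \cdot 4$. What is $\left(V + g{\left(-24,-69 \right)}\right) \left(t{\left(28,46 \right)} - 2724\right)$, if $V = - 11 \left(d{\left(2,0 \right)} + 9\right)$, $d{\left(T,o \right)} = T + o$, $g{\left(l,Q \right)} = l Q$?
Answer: $-4181340$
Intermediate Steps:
$t{\left(Z,s \right)} = 0$ ($t{\left(Z,s \right)} = 0 \cdot 4 = 0$)
$g{\left(l,Q \right)} = Q l$
$V = -121$ ($V = - 11 \left(\left(2 + 0\right) + 9\right) = - 11 \left(2 + 9\right) = \left(-11\right) 11 = -121$)
$\left(V + g{\left(-24,-69 \right)}\right) \left(t{\left(28,46 \right)} - 2724\right) = \left(-121 - -1656\right) \left(0 - 2724\right) = \left(-121 + 1656\right) \left(-2724\right) = 1535 \left(-2724\right) = -4181340$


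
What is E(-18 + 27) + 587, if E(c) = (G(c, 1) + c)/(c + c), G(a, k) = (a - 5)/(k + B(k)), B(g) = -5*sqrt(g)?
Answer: 5287/9 ≈ 587.44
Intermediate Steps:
G(a, k) = (-5 + a)/(k - 5*sqrt(k)) (G(a, k) = (a - 5)/(k - 5*sqrt(k)) = (-5 + a)/(k - 5*sqrt(k)))
E(c) = (5/4 + 3*c/4)/(2*c) (E(c) = ((5 - c)/(-1*1 + 5*sqrt(1)) + c)/(c + c) = ((5 - c)/(-1 + 5*1) + c)/((2*c)) = ((5 - c)/(-1 + 5) + c)*(1/(2*c)) = ((5 - c)/4 + c)*(1/(2*c)) = ((5/4 - c/4) + c)*(1/(2*c)) = (5/4 + 3*c/4)*(1/(2*c)) = (5/4 + 3*c/4)/(2*c))
E(-18 + 27) + 587 = (5 + 3*(-18 + 27))/(8*(-18 + 27)) + 587 = (1/8)*(5 + 3*9)/9 + 587 = (1/8)*(1/9)*(5 + 27) + 587 = (1/8)*(1/9)*32 + 587 = 4/9 + 587 = 5287/9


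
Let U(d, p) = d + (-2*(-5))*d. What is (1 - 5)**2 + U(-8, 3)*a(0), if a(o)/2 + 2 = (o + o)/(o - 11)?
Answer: 368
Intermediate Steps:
a(o) = -4 + 4*o/(-11 + o) (a(o) = -4 + 2*((o + o)/(o - 11)) = -4 + 2*((2*o)/(-11 + o)) = -4 + 2*(2*o/(-11 + o)) = -4 + 4*o/(-11 + o))
U(d, p) = 11*d (U(d, p) = d + 10*d = 11*d)
(1 - 5)**2 + U(-8, 3)*a(0) = (1 - 5)**2 + (11*(-8))*(44/(-11 + 0)) = (-4)**2 - 3872/(-11) = 16 - 3872*(-1)/11 = 16 - 88*(-4) = 16 + 352 = 368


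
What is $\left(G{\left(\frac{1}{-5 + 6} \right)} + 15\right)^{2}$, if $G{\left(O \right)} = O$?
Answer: $256$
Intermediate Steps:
$\left(G{\left(\frac{1}{-5 + 6} \right)} + 15\right)^{2} = \left(\frac{1}{-5 + 6} + 15\right)^{2} = \left(1^{-1} + 15\right)^{2} = \left(1 + 15\right)^{2} = 16^{2} = 256$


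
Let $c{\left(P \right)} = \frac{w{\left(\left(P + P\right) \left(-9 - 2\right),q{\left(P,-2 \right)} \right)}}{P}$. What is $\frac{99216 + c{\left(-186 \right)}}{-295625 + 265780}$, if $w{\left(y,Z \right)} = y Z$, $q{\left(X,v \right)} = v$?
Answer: $- \frac{19852}{5969} \approx -3.3259$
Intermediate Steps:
$w{\left(y,Z \right)} = Z y$
$c{\left(P \right)} = 44$ ($c{\left(P \right)} = \frac{\left(-2\right) \left(P + P\right) \left(-9 - 2\right)}{P} = \frac{\left(-2\right) 2 P \left(-11\right)}{P} = \frac{\left(-2\right) \left(- 22 P\right)}{P} = \frac{44 P}{P} = 44$)
$\frac{99216 + c{\left(-186 \right)}}{-295625 + 265780} = \frac{99216 + 44}{-295625 + 265780} = \frac{99260}{-29845} = 99260 \left(- \frac{1}{29845}\right) = - \frac{19852}{5969}$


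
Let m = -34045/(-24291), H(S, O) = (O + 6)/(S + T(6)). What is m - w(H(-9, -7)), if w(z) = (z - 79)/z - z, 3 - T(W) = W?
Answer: 92158585/97164 ≈ 948.48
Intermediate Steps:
T(W) = 3 - W
H(S, O) = (6 + O)/(-3 + S) (H(S, O) = (O + 6)/(S + (3 - 1*6)) = (6 + O)/(S + (3 - 6)) = (6 + O)/(S - 3) = (6 + O)/(-3 + S))
w(z) = -z + (-79 + z)/z (w(z) = (-79 + z)/z - z = -z + (-79 + z)/z)
m = 34045/24291 (m = -34045*(-1/24291) = 34045/24291 ≈ 1.4015)
m - w(H(-9, -7)) = 34045/24291 - (1 - (6 - 7)/(-3 - 9) - 79*(-3 - 9)/(6 - 7)) = 34045/24291 - (1 - (-1)/(-12) - 79/(-1/(-12))) = 34045/24291 - (1 - (-1)*(-1)/12 - 79/((-1/12*(-1)))) = 34045/24291 - (1 - 1*1/12 - 79/1/12) = 34045/24291 - (1 - 1/12 - 79*12) = 34045/24291 - (1 - 1/12 - 948) = 34045/24291 - 1*(-11365/12) = 34045/24291 + 11365/12 = 92158585/97164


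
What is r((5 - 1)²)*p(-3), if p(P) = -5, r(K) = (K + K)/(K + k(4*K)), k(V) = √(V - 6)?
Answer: -1280/99 + 80*√58/99 ≈ -6.7751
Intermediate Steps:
k(V) = √(-6 + V)
r(K) = 2*K/(K + √(-6 + 4*K)) (r(K) = (K + K)/(K + √(-6 + 4*K)) = (2*K)/(K + √(-6 + 4*K)) = 2*K/(K + √(-6 + 4*K)))
r((5 - 1)²)*p(-3) = (2*(5 - 1)²/((5 - 1)² + √2*√(-3 + 2*(5 - 1)²)))*(-5) = (2*4²/(4² + √2*√(-3 + 2*4²)))*(-5) = (2*16/(16 + √2*√(-3 + 2*16)))*(-5) = (2*16/(16 + √2*√(-3 + 32)))*(-5) = (2*16/(16 + √2*√29))*(-5) = (2*16/(16 + √58))*(-5) = (32/(16 + √58))*(-5) = -160/(16 + √58)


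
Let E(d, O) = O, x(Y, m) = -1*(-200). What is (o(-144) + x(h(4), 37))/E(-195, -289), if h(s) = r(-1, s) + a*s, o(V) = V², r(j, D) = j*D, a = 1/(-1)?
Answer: -20936/289 ≈ -72.443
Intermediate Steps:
a = -1
r(j, D) = D*j
h(s) = -2*s (h(s) = s*(-1) - s = -s - s = -2*s)
x(Y, m) = 200
(o(-144) + x(h(4), 37))/E(-195, -289) = ((-144)² + 200)/(-289) = (20736 + 200)*(-1/289) = 20936*(-1/289) = -20936/289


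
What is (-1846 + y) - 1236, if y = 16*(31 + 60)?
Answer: -1626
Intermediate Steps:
y = 1456 (y = 16*91 = 1456)
(-1846 + y) - 1236 = (-1846 + 1456) - 1236 = -390 - 1236 = -1626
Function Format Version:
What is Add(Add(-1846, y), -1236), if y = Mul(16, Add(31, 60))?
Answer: -1626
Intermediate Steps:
y = 1456 (y = Mul(16, 91) = 1456)
Add(Add(-1846, y), -1236) = Add(Add(-1846, 1456), -1236) = Add(-390, -1236) = -1626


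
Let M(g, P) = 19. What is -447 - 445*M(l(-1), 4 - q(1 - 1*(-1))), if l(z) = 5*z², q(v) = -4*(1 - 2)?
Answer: -8902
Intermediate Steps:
q(v) = 4 (q(v) = -4*(-1) = 4)
-447 - 445*M(l(-1), 4 - q(1 - 1*(-1))) = -447 - 445*19 = -447 - 8455 = -8902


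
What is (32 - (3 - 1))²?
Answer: 900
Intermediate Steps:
(32 - (3 - 1))² = (32 - 1*2)² = (32 - 2)² = 30² = 900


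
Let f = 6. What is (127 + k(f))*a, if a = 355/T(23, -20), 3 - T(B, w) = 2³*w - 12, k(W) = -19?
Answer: 7668/35 ≈ 219.09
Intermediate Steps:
T(B, w) = 15 - 8*w (T(B, w) = 3 - (2³*w - 12) = 3 - (8*w - 12) = 3 - (-12 + 8*w) = 3 + (12 - 8*w) = 15 - 8*w)
a = 71/35 (a = 355/(15 - 8*(-20)) = 355/(15 + 160) = 355/175 = 355*(1/175) = 71/35 ≈ 2.0286)
(127 + k(f))*a = (127 - 19)*(71/35) = 108*(71/35) = 7668/35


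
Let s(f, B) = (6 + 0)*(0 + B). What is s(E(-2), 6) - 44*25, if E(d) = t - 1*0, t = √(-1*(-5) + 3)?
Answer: -1064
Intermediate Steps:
t = 2*√2 (t = √(5 + 3) = √8 = 2*√2 ≈ 2.8284)
E(d) = 2*√2 (E(d) = 2*√2 - 1*0 = 2*√2 + 0 = 2*√2)
s(f, B) = 6*B
s(E(-2), 6) - 44*25 = 6*6 - 44*25 = 36 - 1100 = -1064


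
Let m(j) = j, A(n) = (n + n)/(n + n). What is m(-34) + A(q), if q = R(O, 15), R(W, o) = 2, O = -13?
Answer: -33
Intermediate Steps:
q = 2
A(n) = 1 (A(n) = (2*n)/((2*n)) = (2*n)*(1/(2*n)) = 1)
m(-34) + A(q) = -34 + 1 = -33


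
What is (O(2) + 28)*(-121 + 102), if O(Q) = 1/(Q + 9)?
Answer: -5871/11 ≈ -533.73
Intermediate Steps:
O(Q) = 1/(9 + Q)
(O(2) + 28)*(-121 + 102) = (1/(9 + 2) + 28)*(-121 + 102) = (1/11 + 28)*(-19) = (309/11)*(-19) = -5871/11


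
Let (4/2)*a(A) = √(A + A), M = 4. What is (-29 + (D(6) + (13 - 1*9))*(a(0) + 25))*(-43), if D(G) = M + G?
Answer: -13803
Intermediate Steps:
D(G) = 4 + G
a(A) = √2*√A/2 (a(A) = √(A + A)/2 = √(2*A)/2 = (√2*√A)/2 = √2*√A/2)
(-29 + (D(6) + (13 - 1*9))*(a(0) + 25))*(-43) = (-29 + ((4 + 6) + (13 - 1*9))*(√2*√0/2 + 25))*(-43) = (-29 + (10 + (13 - 9))*((½)*√2*0 + 25))*(-43) = (-29 + (10 + 4)*(0 + 25))*(-43) = (-29 + 14*25)*(-43) = (-29 + 350)*(-43) = 321*(-43) = -13803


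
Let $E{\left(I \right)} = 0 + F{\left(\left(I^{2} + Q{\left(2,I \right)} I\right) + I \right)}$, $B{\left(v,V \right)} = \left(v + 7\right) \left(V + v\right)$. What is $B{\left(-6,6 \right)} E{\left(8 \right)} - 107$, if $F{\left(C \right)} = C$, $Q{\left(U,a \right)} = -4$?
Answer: $-107$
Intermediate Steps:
$B{\left(v,V \right)} = \left(7 + v\right) \left(V + v\right)$
$E{\left(I \right)} = I^{2} - 3 I$ ($E{\left(I \right)} = 0 + \left(\left(I^{2} - 4 I\right) + I\right) = 0 + \left(I^{2} - 3 I\right) = I^{2} - 3 I$)
$B{\left(-6,6 \right)} E{\left(8 \right)} - 107 = \left(\left(-6\right)^{2} + 7 \cdot 6 + 7 \left(-6\right) + 6 \left(-6\right)\right) 8 \left(-3 + 8\right) - 107 = \left(36 + 42 - 42 - 36\right) 8 \cdot 5 - 107 = 0 \cdot 40 - 107 = 0 - 107 = -107$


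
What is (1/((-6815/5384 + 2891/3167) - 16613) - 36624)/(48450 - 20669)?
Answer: -10374715162584328/7869701874673925 ≈ -1.3183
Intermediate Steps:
(1/((-6815/5384 + 2891/3167) - 16613) - 36624)/(48450 - 20669) = (1/((-6815*1/5384 + 2891*(1/3167)) - 16613) - 36624)/27781 = (1/((-6815/5384 + 2891/3167) - 16613) - 36624)*(1/27781) = (1/(-6017961/17051128 - 16613) - 36624)*(1/27781) = (1/(-283276407425/17051128) - 36624)*(1/27781) = (-17051128/283276407425 - 36624)*(1/27781) = -10374715162584328/283276407425*1/27781 = -10374715162584328/7869701874673925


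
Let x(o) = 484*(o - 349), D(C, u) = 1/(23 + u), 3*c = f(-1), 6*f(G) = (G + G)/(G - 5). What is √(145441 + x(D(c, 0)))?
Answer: 7*I*√253207/23 ≈ 153.15*I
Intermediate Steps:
f(G) = G/(3*(-5 + G)) (f(G) = ((G + G)/(G - 5))/6 = ((2*G)/(-5 + G))/6 = (2*G/(-5 + G))/6 = G/(3*(-5 + G)))
c = 1/54 (c = ((⅓)*(-1)/(-5 - 1))/3 = ((⅓)*(-1)/(-6))/3 = ((⅓)*(-1)*(-⅙))/3 = (⅓)*(1/18) = 1/54 ≈ 0.018519)
x(o) = -168916 + 484*o (x(o) = 484*(-349 + o) = -168916 + 484*o)
√(145441 + x(D(c, 0))) = √(145441 + (-168916 + 484/(23 + 0))) = √(145441 + (-168916 + 484/23)) = √(145441 - 3884584/23) = √(-539441/23) = 7*I*√253207/23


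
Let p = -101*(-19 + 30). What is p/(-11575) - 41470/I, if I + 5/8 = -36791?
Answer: 320548151/262069575 ≈ 1.2231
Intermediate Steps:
p = -1111 (p = -101*11 = -1111)
I = -294333/8 (I = -5/8 - 36791 = -294333/8 ≈ -36792.)
p/(-11575) - 41470/I = -1111/(-11575) - 41470/(-294333/8) = -1111*(-1/11575) - 41470*(-8/294333) = 1111/11575 + 25520/22641 = 320548151/262069575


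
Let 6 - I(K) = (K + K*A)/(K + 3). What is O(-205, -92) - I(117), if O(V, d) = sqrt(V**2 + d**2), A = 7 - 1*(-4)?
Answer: 57/10 + sqrt(50489) ≈ 230.40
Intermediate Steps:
A = 11 (A = 7 + 4 = 11)
I(K) = 6 - 12*K/(3 + K) (I(K) = 6 - (K + K*11)/(K + 3) = 6 - (K + 11*K)/(3 + K) = 6 - 12*K/(3 + K))
O(-205, -92) - I(117) = sqrt((-205)**2 + (-92)**2) - 6*(3 - 1*117)/(3 + 117) = sqrt(42025 + 8464) - 6*(3 - 117)/120 = sqrt(50489) - 6*(-114)/120 = sqrt(50489) - 1*(-57/10) = sqrt(50489) + 57/10 = 57/10 + sqrt(50489)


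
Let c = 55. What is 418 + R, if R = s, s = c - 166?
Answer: 307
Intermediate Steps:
s = -111 (s = 55 - 166 = -111)
R = -111
418 + R = 418 - 111 = 307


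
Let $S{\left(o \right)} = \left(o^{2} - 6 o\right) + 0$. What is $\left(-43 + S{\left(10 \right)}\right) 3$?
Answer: $-9$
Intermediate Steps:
$S{\left(o \right)} = o^{2} - 6 o$
$\left(-43 + S{\left(10 \right)}\right) 3 = \left(-43 + 10 \left(-6 + 10\right)\right) 3 = \left(-43 + 10 \cdot 4\right) 3 = \left(-43 + 40\right) 3 = \left(-3\right) 3 = -9$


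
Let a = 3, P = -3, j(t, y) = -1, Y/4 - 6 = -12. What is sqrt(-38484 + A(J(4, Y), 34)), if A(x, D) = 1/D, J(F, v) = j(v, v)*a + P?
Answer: I*sqrt(44487470)/34 ≈ 196.17*I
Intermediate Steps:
Y = -24 (Y = 24 + 4*(-12) = 24 - 48 = -24)
J(F, v) = -6 (J(F, v) = -1*3 - 3 = -3 - 3 = -6)
sqrt(-38484 + A(J(4, Y), 34)) = sqrt(-38484 + 1/34) = sqrt(-1308455/34) = I*sqrt(44487470)/34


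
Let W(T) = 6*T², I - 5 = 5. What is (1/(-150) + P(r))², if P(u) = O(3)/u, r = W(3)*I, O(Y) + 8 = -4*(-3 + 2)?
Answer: 361/1822500 ≈ 0.00019808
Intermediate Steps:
I = 10 (I = 5 + 5 = 10)
O(Y) = -4 (O(Y) = -8 - 4*(-3 + 2) = -8 - 4*(-1) = -8 + 4 = -4)
r = 540 (r = (6*3²)*10 = (6*9)*10 = 54*10 = 540)
P(u) = -4/u
(1/(-150) + P(r))² = (1/(-150) - 4/540)² = (-1/150 - 4*1/540)² = (-1/150 - 1/135)² = (-19/1350)² = 361/1822500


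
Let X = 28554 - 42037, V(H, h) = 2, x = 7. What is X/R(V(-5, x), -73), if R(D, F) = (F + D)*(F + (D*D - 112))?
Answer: -13483/12851 ≈ -1.0492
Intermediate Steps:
R(D, F) = (D + F)*(-112 + F + D²) (R(D, F) = (D + F)*(F + (D² - 112)) = (D + F)*(F + (-112 + D²)) = (D + F)*(-112 + F + D²))
X = -13483
X/R(V(-5, x), -73) = -13483/(2³ + (-73)² - 112*2 - 112*(-73) + 2*(-73) - 73*2²) = -13483/(8 + 5329 - 224 + 8176 - 146 - 73*4) = -13483/(8 + 5329 - 224 + 8176 - 146 - 292) = -13483/12851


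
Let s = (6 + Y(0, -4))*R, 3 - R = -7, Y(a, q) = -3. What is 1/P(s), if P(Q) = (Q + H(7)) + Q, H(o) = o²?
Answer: 1/109 ≈ 0.0091743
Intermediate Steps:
R = 10 (R = 3 - 1*(-7) = 3 + 7 = 10)
s = 30 (s = (6 - 3)*10 = 3*10 = 30)
P(Q) = 49 + 2*Q (P(Q) = (Q + 7²) + Q = (Q + 49) + Q = (49 + Q) + Q = 49 + 2*Q)
1/P(s) = 1/(49 + 2*30) = 1/(49 + 60) = 1/109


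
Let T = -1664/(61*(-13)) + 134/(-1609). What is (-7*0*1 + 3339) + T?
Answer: 327917289/98149 ≈ 3341.0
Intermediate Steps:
T = 197778/98149 (T = -1664/(-793) + 134*(-1/1609) = -1664*(-1/793) - 134/1609 = 128/61 - 134/1609 = 197778/98149 ≈ 2.0151)
(-7*0*1 + 3339) + T = (-7*0*1 + 3339) + 197778/98149 = (0*1 + 3339) + 197778/98149 = (0 + 3339) + 197778/98149 = 3339 + 197778/98149 = 327917289/98149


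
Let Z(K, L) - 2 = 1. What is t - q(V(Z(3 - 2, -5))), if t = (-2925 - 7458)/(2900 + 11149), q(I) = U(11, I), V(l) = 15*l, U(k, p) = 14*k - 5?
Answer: -701228/4683 ≈ -149.74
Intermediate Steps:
Z(K, L) = 3 (Z(K, L) = 2 + 1 = 3)
U(k, p) = -5 + 14*k
q(I) = 149 (q(I) = -5 + 14*11 = -5 + 154 = 149)
t = -3461/4683 (t = -10383/14049 = -10383*1/14049 = -3461/4683 ≈ -0.73906)
t - q(V(Z(3 - 2, -5))) = -3461/4683 - 1*149 = -3461/4683 - 149 = -701228/4683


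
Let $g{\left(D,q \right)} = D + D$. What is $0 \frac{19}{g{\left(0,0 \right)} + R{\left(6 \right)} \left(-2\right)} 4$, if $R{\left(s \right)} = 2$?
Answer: $0$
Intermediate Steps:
$g{\left(D,q \right)} = 2 D$
$0 \frac{19}{g{\left(0,0 \right)} + R{\left(6 \right)} \left(-2\right)} 4 = 0 \frac{19}{2 \cdot 0 + 2 \left(-2\right)} 4 = 0 \frac{19}{0 - 4} \cdot 4 = 0 \frac{19}{-4} \cdot 4 = 0 \cdot 19 \left(- \frac{1}{4}\right) 4 = 0 \left(- \frac{19}{4}\right) 4 = 0 \cdot 4 = 0$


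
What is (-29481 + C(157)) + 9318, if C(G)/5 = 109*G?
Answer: 65402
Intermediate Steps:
C(G) = 545*G (C(G) = 5*(109*G) = 545*G)
(-29481 + C(157)) + 9318 = (-29481 + 545*157) + 9318 = (-29481 + 85565) + 9318 = 56084 + 9318 = 65402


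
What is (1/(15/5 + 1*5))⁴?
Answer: 1/4096 ≈ 0.00024414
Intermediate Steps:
(1/(15/5 + 1*5))⁴ = (1/(15*(⅕) + 5))⁴ = (1/(3 + 5))⁴ = (1/8)⁴ = (⅛)⁴ = 1/4096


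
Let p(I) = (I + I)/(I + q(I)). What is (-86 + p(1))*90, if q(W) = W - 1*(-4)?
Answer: -7710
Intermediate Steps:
q(W) = 4 + W (q(W) = W + 4 = 4 + W)
p(I) = 2*I/(4 + 2*I) (p(I) = (I + I)/(I + (4 + I)) = (2*I)/(4 + 2*I) = 2*I/(4 + 2*I))
(-86 + p(1))*90 = (-86 + 1/(2 + 1))*90 = (-86 + 1/3)*90 = (-86 + 1*(⅓))*90 = (-86 + ⅓)*90 = -257/3*90 = -7710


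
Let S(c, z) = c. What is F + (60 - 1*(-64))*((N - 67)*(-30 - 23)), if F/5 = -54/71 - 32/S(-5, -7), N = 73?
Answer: -2797670/71 ≈ -39404.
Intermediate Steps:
F = 2002/71 (F = 5*(-54/71 - 32/(-5)) = 5*(-54*1/71 - 32*(-⅕)) = 5*(-54/71 + 32/5) = 5*(2002/355) = 2002/71 ≈ 28.197)
F + (60 - 1*(-64))*((N - 67)*(-30 - 23)) = 2002/71 + (60 - 1*(-64))*((73 - 67)*(-30 - 23)) = 2002/71 + (60 + 64)*(6*(-53)) = 2002/71 + 124*(-318) = 2002/71 - 39432 = -2797670/71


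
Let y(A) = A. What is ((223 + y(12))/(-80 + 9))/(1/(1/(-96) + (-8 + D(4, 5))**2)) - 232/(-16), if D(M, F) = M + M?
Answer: 99067/6816 ≈ 14.534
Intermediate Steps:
D(M, F) = 2*M
((223 + y(12))/(-80 + 9))/(1/(1/(-96) + (-8 + D(4, 5))**2)) - 232/(-16) = ((223 + 12)/(-80 + 9))/(1/(1/(-96) + (-8 + 2*4)**2)) - 232/(-16) = (235/(-71))/(1/(-1/96 + (-8 + 8)**2)) - 232*(-1/16) = (235*(-1/71))/(1/(-1/96 + 0**2)) + 29/2 = -235/(71*(1/(-1/96 + 0))) + 29/2 = -235/(71*(1/(-1/96))) + 29/2 = -235/71/(-96) + 29/2 = -235/71*(-1/96) + 29/2 = 235/6816 + 29/2 = 99067/6816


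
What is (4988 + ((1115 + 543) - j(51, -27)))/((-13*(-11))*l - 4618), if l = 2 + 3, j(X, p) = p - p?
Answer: -6646/3903 ≈ -1.7028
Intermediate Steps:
j(X, p) = 0
l = 5
(4988 + ((1115 + 543) - j(51, -27)))/((-13*(-11))*l - 4618) = (4988 + ((1115 + 543) - 1*0))/(-13*(-11)*5 - 4618) = (4988 + (1658 + 0))/(143*5 - 4618) = (4988 + 1658)/(715 - 4618) = 6646/(-3903) = 6646*(-1/3903) = -6646/3903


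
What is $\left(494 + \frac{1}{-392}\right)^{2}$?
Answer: $\frac{37499160609}{153664} \approx 2.4403 \cdot 10^{5}$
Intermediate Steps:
$\left(494 + \frac{1}{-392}\right)^{2} = \left(494 - \frac{1}{392}\right)^{2} = \left(\frac{193647}{392}\right)^{2} = \frac{37499160609}{153664}$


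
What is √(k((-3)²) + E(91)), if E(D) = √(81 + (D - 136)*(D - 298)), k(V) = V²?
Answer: 3*√(9 + 2*√29) ≈ 13.339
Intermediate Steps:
E(D) = √(81 + (-298 + D)*(-136 + D)) (E(D) = √(81 + (-136 + D)*(-298 + D)) = √(81 + (-298 + D)*(-136 + D)))
√(k((-3)²) + E(91)) = √(((-3)²)² + √(40609 + 91² - 434*91)) = √(9² + √(40609 + 8281 - 39494)) = √(81 + √9396) = √(81 + 18*√29)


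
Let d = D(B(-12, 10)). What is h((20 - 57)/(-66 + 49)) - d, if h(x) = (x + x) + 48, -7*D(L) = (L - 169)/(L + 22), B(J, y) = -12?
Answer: 59223/1190 ≈ 49.767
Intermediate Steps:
D(L) = -(-169 + L)/(7*(22 + L)) (D(L) = -(L - 169)/(7*(L + 22)) = -(-169 + L)/(7*(22 + L)))
h(x) = 48 + 2*x (h(x) = 2*x + 48 = 48 + 2*x)
d = 181/70 (d = (169 - 1*(-12))/(7*(22 - 12)) = (1/7)*(169 + 12)/10 = (1/7)*(1/10)*181 = 181/70 ≈ 2.5857)
h((20 - 57)/(-66 + 49)) - d = (48 + 2*((20 - 57)/(-66 + 49))) - 1*181/70 = (48 + 2*(-37/(-17))) - 181/70 = (48 + 2*(-37*(-1/17))) - 181/70 = (48 + 2*(37/17)) - 181/70 = (48 + 74/17) - 181/70 = 890/17 - 181/70 = 59223/1190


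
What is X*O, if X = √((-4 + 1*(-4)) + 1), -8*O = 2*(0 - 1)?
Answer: I*√7/4 ≈ 0.66144*I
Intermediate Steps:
O = ¼ (O = -(0 - 1)/4 = -(-1)/4 = -⅛*(-2) = ¼ ≈ 0.25000)
X = I*√7 (X = √((-4 - 4) + 1) = √(-8 + 1) = √(-7) = I*√7 ≈ 2.6458*I)
X*O = (I*√7)*(¼) = I*√7/4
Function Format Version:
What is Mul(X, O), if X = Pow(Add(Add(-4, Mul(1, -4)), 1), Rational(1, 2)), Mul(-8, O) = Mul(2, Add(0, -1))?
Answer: Mul(Rational(1, 4), I, Pow(7, Rational(1, 2))) ≈ Mul(0.66144, I)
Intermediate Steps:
O = Rational(1, 4) (O = Mul(Rational(-1, 8), Mul(2, Add(0, -1))) = Mul(Rational(-1, 8), Mul(2, -1)) = Mul(Rational(-1, 8), -2) = Rational(1, 4) ≈ 0.25000)
X = Mul(I, Pow(7, Rational(1, 2))) (X = Pow(Add(Add(-4, -4), 1), Rational(1, 2)) = Pow(Add(-8, 1), Rational(1, 2)) = Pow(-7, Rational(1, 2)) = Mul(I, Pow(7, Rational(1, 2))) ≈ Mul(2.6458, I))
Mul(X, O) = Mul(Mul(I, Pow(7, Rational(1, 2))), Rational(1, 4)) = Mul(Rational(1, 4), I, Pow(7, Rational(1, 2)))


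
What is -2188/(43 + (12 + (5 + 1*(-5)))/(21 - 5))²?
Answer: -35008/30625 ≈ -1.1431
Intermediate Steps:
-2188/(43 + (12 + (5 + 1*(-5)))/(21 - 5))² = -2188/(43 + (12 + (5 - 5))/16)² = -2188/(43 + (12 + 0)*(1/16))² = -2188/(43 + 12*(1/16))² = -2188/(43 + ¾)² = -2188/((175/4)²) = -2188/30625/16 = -2188*16/30625 = -35008/30625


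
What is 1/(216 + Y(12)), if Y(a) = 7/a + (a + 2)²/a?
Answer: 12/2795 ≈ 0.0042934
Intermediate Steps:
Y(a) = 7/a + (2 + a)²/a
1/(216 + Y(12)) = 1/(216 + (7 + (2 + 12)²)/12) = 1/(216 + (7 + 14²)/12) = 1/(216 + (7 + 196)/12) = 1/(216 + (1/12)*203) = 1/(216 + 203/12) = 1/(2795/12) = 12/2795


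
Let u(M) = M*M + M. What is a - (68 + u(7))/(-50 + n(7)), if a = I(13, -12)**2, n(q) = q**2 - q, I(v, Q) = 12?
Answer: 319/2 ≈ 159.50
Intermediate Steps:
u(M) = M + M**2 (u(M) = M**2 + M = M + M**2)
a = 144 (a = 12**2 = 144)
a - (68 + u(7))/(-50 + n(7)) = 144 - (68 + 7*(1 + 7))/(-50 + 7*(-1 + 7)) = 144 - (68 + 7*8)/(-50 + 7*6) = 144 - (68 + 56)/(-50 + 42) = 144 - 124/(-8) = 144 - (-1)*124/8 = 144 - 1*(-31/2) = 144 + 31/2 = 319/2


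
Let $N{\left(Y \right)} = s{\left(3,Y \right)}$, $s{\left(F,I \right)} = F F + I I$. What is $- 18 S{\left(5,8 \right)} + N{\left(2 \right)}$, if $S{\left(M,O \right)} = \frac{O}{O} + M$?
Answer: $-95$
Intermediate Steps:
$s{\left(F,I \right)} = F^{2} + I^{2}$
$S{\left(M,O \right)} = 1 + M$
$N{\left(Y \right)} = 9 + Y^{2}$ ($N{\left(Y \right)} = 3^{2} + Y^{2} = 9 + Y^{2}$)
$- 18 S{\left(5,8 \right)} + N{\left(2 \right)} = - 18 \left(1 + 5\right) + \left(9 + 2^{2}\right) = \left(-18\right) 6 + \left(9 + 4\right) = -108 + 13 = -95$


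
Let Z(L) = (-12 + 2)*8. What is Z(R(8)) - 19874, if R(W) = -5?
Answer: -19954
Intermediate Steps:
Z(L) = -80 (Z(L) = -10*8 = -80)
Z(R(8)) - 19874 = -80 - 19874 = -19954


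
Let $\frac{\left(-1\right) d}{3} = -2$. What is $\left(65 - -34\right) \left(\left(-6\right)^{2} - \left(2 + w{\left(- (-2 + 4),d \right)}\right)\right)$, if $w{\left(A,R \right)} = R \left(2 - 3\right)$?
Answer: $3960$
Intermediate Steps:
$d = 6$ ($d = \left(-3\right) \left(-2\right) = 6$)
$w{\left(A,R \right)} = - R$ ($w{\left(A,R \right)} = R \left(-1\right) = - R$)
$\left(65 - -34\right) \left(\left(-6\right)^{2} - \left(2 + w{\left(- (-2 + 4),d \right)}\right)\right) = \left(65 - -34\right) \left(\left(-6\right)^{2} - \left(2 - 6\right)\right) = \left(65 + 34\right) \left(36 - -4\right) = 99 \left(36 + \left(-2 + 6\right)\right) = 99 \left(36 + 4\right) = 99 \cdot 40 = 3960$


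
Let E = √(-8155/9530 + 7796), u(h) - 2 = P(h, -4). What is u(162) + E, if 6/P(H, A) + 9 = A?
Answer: 20/13 + √28318480770/1906 ≈ 89.829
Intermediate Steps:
P(H, A) = 6/(-9 + A)
u(h) = 20/13 (u(h) = 2 + 6/(-9 - 4) = 2 + 6/(-13) = 2 + 6*(-1/13) = 2 - 6/13 = 20/13)
E = √28318480770/1906 (E = √(-8155*1/9530 + 7796) = √(-1631/1906 + 7796) = √(14857545/1906) = √28318480770/1906 ≈ 88.290)
u(162) + E = 20/13 + √28318480770/1906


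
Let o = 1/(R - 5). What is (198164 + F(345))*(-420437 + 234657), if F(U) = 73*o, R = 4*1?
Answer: -36801345980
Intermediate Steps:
R = 4
o = -1 (o = 1/(4 - 5) = 1/(-1) = -1)
F(U) = -73 (F(U) = 73*(-1) = -73)
(198164 + F(345))*(-420437 + 234657) = (198164 - 73)*(-420437 + 234657) = 198091*(-185780) = -36801345980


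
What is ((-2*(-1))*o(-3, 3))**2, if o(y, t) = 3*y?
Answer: 324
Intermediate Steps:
((-2*(-1))*o(-3, 3))**2 = ((-2*(-1))*(3*(-3)))**2 = (2*(-9))**2 = (-18)**2 = 324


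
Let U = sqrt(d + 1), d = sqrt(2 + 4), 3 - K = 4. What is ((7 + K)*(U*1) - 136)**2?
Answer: 4*(68 - 3*sqrt(1 + sqrt(6)))**2 ≈ 15589.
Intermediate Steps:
K = -1 (K = 3 - 1*4 = 3 - 4 = -1)
d = sqrt(6) ≈ 2.4495
U = sqrt(1 + sqrt(6)) (U = sqrt(sqrt(6) + 1) = sqrt(1 + sqrt(6)) ≈ 1.8573)
((7 + K)*(U*1) - 136)**2 = ((7 - 1)*(sqrt(1 + sqrt(6))*1) - 136)**2 = (6*sqrt(1 + sqrt(6)) - 136)**2 = (-136 + 6*sqrt(1 + sqrt(6)))**2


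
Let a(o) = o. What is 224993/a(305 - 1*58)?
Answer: 224993/247 ≈ 910.90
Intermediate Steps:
224993/a(305 - 1*58) = 224993/(305 - 1*58) = 224993/(305 - 58) = 224993/247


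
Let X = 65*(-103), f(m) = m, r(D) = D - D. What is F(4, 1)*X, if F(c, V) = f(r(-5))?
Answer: 0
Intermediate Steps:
r(D) = 0
F(c, V) = 0
X = -6695
F(4, 1)*X = 0*(-6695) = 0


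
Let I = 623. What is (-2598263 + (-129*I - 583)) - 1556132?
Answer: -4235345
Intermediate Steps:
(-2598263 + (-129*I - 583)) - 1556132 = (-2598263 + (-129*623 - 583)) - 1556132 = (-2598263 + (-80367 - 583)) - 1556132 = (-2598263 - 80950) - 1556132 = -2679213 - 1556132 = -4235345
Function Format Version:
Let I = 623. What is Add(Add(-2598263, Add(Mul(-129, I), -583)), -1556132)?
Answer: -4235345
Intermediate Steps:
Add(Add(-2598263, Add(Mul(-129, I), -583)), -1556132) = Add(Add(-2598263, Add(Mul(-129, 623), -583)), -1556132) = Add(Add(-2598263, Add(-80367, -583)), -1556132) = Add(Add(-2598263, -80950), -1556132) = Add(-2679213, -1556132) = -4235345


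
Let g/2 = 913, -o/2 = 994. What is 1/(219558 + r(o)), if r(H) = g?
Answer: 1/221384 ≈ 4.5170e-6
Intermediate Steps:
o = -1988 (o = -2*994 = -1988)
g = 1826 (g = 2*913 = 1826)
r(H) = 1826
1/(219558 + r(o)) = 1/(219558 + 1826) = 1/221384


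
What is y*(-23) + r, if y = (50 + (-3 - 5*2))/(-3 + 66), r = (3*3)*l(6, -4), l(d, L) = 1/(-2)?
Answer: -2269/126 ≈ -18.008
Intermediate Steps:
l(d, L) = -½
r = -9/2 (r = (3*3)*(-½) = 9*(-½) = -9/2 ≈ -4.5000)
y = 37/63 (y = (50 + (-3 - 10))/63 = (50 - 13)*(1/63) = 37*(1/63) = 37/63 ≈ 0.58730)
y*(-23) + r = (37/63)*(-23) - 9/2 = -851/63 - 9/2 = -2269/126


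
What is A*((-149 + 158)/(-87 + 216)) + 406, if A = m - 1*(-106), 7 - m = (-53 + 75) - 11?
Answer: 17764/43 ≈ 413.12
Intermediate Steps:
m = -4 (m = 7 - ((-53 + 75) - 11) = 7 - (22 - 11) = 7 - 1*11 = 7 - 11 = -4)
A = 102 (A = -4 - 1*(-106) = -4 + 106 = 102)
A*((-149 + 158)/(-87 + 216)) + 406 = 102*((-149 + 158)/(-87 + 216)) + 406 = 102*(9/129) + 406 = 102*(9*(1/129)) + 406 = 102*(3/43) + 406 = 306/43 + 406 = 17764/43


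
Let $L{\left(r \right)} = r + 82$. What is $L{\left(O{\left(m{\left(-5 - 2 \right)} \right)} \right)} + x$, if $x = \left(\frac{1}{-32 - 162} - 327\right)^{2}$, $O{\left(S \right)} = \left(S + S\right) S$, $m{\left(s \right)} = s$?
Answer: $\frac{4031281201}{37636} \approx 1.0711 \cdot 10^{5}$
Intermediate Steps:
$O{\left(S \right)} = 2 S^{2}$ ($O{\left(S \right)} = 2 S S = 2 S^{2}$)
$L{\left(r \right)} = 82 + r$
$x = \frac{4024506721}{37636}$ ($x = \left(\frac{1}{-194} - 327\right)^{2} = \left(- \frac{1}{194} - 327\right)^{2} = \left(- \frac{63439}{194}\right)^{2} = \frac{4024506721}{37636} \approx 1.0693 \cdot 10^{5}$)
$L{\left(O{\left(m{\left(-5 - 2 \right)} \right)} \right)} + x = \left(82 + 2 \left(-5 - 2\right)^{2}\right) + \frac{4024506721}{37636} = \left(82 + 2 \left(-7\right)^{2}\right) + \frac{4024506721}{37636} = \left(82 + 2 \cdot 49\right) + \frac{4024506721}{37636} = \left(82 + 98\right) + \frac{4024506721}{37636} = 180 + \frac{4024506721}{37636} = \frac{4031281201}{37636}$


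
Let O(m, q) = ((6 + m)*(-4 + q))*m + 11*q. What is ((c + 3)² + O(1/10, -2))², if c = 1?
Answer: 233289/2500 ≈ 93.316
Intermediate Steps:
O(m, q) = 11*q + m*(-4 + q)*(6 + m) (O(m, q) = ((-4 + q)*(6 + m))*m + 11*q = m*(-4 + q)*(6 + m) + 11*q = 11*q + m*(-4 + q)*(6 + m))
((c + 3)² + O(1/10, -2))² = ((1 + 3)² + (-24/10 - 4*(1/10)² + 11*(-2) - 2*(1/10)² + 6*(-2)/10))² = (4² + (-24*⅒ - 4*(⅒)² - 22 - 2*(⅒)² + 6*(⅒)*(-2)))² = (16 + (-12/5 - 4*1/100 - 22 - 2*1/100 - 6/5))² = (16 + (-12/5 - 1/25 - 22 - 1/50 - 6/5))² = (16 - 1283/50)² = (-483/50)² = 233289/2500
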